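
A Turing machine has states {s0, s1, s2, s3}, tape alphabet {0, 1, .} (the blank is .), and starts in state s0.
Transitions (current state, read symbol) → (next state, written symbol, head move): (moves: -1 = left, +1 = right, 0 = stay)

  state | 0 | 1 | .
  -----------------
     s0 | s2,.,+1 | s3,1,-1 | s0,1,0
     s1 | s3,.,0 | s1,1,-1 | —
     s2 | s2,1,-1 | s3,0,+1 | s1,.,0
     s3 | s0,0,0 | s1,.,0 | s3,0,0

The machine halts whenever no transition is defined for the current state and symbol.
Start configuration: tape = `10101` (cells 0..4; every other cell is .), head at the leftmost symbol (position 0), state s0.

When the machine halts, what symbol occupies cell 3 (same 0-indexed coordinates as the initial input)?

.

s0 | .[1]0101..   read 1 → write 1, move -1, go to s3
s3 | [.]10101..   read . → write 0, move 0, go to s3
s3 | [0]10101..   read 0 → write 0, move 0, go to s0
s0 | [0]10101..   read 0 → write ., move +1, go to s2
s2 | .[1]0101..   read 1 → write 0, move +1, go to s3
s3 | .0[0]101..   read 0 → write 0, move 0, go to s0
s0 | .0[0]101..   read 0 → write ., move +1, go to s2
s2 | .0.[1]01..   read 1 → write 0, move +1, go to s3
s3 | .0.0[0]1..   read 0 → write 0, move 0, go to s0
s0 | .0.0[0]1..   read 0 → write ., move +1, go to s2
s2 | .0.0.[1]..   read 1 → write 0, move +1, go to s3
s3 | .0.0.0[.].   read . → write 0, move 0, go to s3
s3 | .0.0.0[0].   read 0 → write 0, move 0, go to s0
s0 | .0.0.0[0].   read 0 → write ., move +1, go to s2
s2 | .0.0.0.[.]   read . → write ., move 0, go to s1
s1 | .0.0.0.[.]
Cell 3 holds . when M halts.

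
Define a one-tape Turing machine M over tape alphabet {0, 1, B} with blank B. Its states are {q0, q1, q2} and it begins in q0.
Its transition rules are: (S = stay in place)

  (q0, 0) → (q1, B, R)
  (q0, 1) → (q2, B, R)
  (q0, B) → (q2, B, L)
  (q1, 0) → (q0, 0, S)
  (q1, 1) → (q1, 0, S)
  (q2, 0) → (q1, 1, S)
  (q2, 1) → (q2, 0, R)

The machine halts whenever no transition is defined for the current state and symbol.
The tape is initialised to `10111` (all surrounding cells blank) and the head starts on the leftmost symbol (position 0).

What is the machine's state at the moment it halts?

q1

q0 | [1]0111B   read 1 → write B, move R, go to q2
q2 | B[0]111B   read 0 → write 1, move S, go to q1
q1 | B[1]111B   read 1 → write 0, move S, go to q1
q1 | B[0]111B   read 0 → write 0, move S, go to q0
q0 | B[0]111B   read 0 → write B, move R, go to q1
q1 | BB[1]11B   read 1 → write 0, move S, go to q1
q1 | BB[0]11B   read 0 → write 0, move S, go to q0
q0 | BB[0]11B   read 0 → write B, move R, go to q1
q1 | BBB[1]1B   read 1 → write 0, move S, go to q1
q1 | BBB[0]1B   read 0 → write 0, move S, go to q0
q0 | BBB[0]1B   read 0 → write B, move R, go to q1
q1 | BBBB[1]B   read 1 → write 0, move S, go to q1
q1 | BBBB[0]B   read 0 → write 0, move S, go to q0
q0 | BBBB[0]B   read 0 → write B, move R, go to q1
q1 | BBBBB[B]
No transition is defined for (q1, B); M halts in state q1.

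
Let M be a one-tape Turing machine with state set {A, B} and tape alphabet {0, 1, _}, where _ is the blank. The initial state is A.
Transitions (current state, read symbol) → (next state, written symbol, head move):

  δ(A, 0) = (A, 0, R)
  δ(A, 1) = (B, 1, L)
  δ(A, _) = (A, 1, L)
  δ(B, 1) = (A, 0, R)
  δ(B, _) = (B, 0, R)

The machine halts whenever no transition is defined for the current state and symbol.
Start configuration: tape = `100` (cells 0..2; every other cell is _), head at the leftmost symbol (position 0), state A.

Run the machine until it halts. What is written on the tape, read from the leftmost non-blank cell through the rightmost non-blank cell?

A | _[1]00_   read 1 → write 1, move L, go to B
B | [_]100_   read _ → write 0, move R, go to B
B | 0[1]00_   read 1 → write 0, move R, go to A
A | 00[0]0_   read 0 → write 0, move R, go to A
A | 000[0]_   read 0 → write 0, move R, go to A
A | 0000[_]   read _ → write 1, move L, go to A
A | 000[0]1   read 0 → write 0, move R, go to A
A | 0000[1]   read 1 → write 1, move L, go to B
B | 000[0]1
The non-blank tape span at halt is 00001.

00001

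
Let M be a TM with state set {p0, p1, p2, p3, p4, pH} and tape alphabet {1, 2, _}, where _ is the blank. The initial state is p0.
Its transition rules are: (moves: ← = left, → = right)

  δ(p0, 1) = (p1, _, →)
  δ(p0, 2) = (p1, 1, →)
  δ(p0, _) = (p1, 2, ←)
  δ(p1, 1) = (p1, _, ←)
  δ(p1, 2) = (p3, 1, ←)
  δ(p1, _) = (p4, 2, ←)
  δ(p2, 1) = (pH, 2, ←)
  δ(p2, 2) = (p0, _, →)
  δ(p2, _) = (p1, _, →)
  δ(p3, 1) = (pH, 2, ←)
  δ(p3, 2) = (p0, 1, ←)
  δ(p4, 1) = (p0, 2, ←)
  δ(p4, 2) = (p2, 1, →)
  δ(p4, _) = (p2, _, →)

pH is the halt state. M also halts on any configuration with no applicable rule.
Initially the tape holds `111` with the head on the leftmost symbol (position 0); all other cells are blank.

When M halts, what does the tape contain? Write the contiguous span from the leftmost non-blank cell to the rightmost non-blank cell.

212

state=p0 head=0 tape=__[1]11   (p0,1)→(p1,_,→)
state=p1 head=1 tape=___[1]1   (p1,1)→(p1,_,←)
state=p1 head=0 tape=__[_]_1   (p1,_)→(p4,2,←)
state=p4 head=-1 tape=_[_]2_1   (p4,_)→(p2,_,→)
state=p2 head=0 tape=__[2]_1   (p2,2)→(p0,_,→)
state=p0 head=1 tape=___[_]1   (p0,_)→(p1,2,←)
state=p1 head=0 tape=__[_]21   (p1,_)→(p4,2,←)
state=p4 head=-1 tape=_[_]221   (p4,_)→(p2,_,→)
state=p2 head=0 tape=__[2]21   (p2,2)→(p0,_,→)
state=p0 head=1 tape=___[2]1   (p0,2)→(p1,1,→)
state=p1 head=2 tape=___1[1]   (p1,1)→(p1,_,←)
state=p1 head=1 tape=___[1]_   (p1,1)→(p1,_,←)
state=p1 head=0 tape=__[_]__   (p1,_)→(p4,2,←)
state=p4 head=-1 tape=_[_]2__   (p4,_)→(p2,_,→)
state=p2 head=0 tape=__[2]__   (p2,2)→(p0,_,→)
state=p0 head=1 tape=___[_]_   (p0,_)→(p1,2,←)
state=p1 head=0 tape=__[_]2_   (p1,_)→(p4,2,←)
state=p4 head=-1 tape=_[_]22_   (p4,_)→(p2,_,→)
state=p2 head=0 tape=__[2]2_   (p2,2)→(p0,_,→)
state=p0 head=1 tape=___[2]_   (p0,2)→(p1,1,→)
state=p1 head=2 tape=___1[_]   (p1,_)→(p4,2,←)
state=p4 head=1 tape=___[1]2   (p4,1)→(p0,2,←)
state=p0 head=0 tape=__[_]22   (p0,_)→(p1,2,←)
state=p1 head=-1 tape=_[_]222   (p1,_)→(p4,2,←)
state=p4 head=-2 tape=[_]2222   (p4,_)→(p2,_,→)
state=p2 head=-1 tape=_[2]222   (p2,2)→(p0,_,→)
state=p0 head=0 tape=__[2]22   (p0,2)→(p1,1,→)
state=p1 head=1 tape=__1[2]2   (p1,2)→(p3,1,←)
state=p3 head=0 tape=__[1]12   (p3,1)→(pH,2,←)
state=pH head=-1 tape=_[_]212
The non-blank tape span at halt is 212.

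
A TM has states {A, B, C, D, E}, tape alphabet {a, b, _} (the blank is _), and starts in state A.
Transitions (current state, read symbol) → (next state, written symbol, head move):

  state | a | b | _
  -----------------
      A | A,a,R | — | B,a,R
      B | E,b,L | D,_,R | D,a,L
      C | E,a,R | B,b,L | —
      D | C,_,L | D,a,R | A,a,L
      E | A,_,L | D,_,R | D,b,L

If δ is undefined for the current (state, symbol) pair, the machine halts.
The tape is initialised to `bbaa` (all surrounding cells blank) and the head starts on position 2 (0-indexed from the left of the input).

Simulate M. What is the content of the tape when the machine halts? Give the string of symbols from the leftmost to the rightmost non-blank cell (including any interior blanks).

aabba

state=A head=2 tape=bb[a]a__   (A,a)→(A,a,R)
state=A head=3 tape=bba[a]__   (A,a)→(A,a,R)
state=A head=4 tape=bbaa[_]_   (A,_)→(B,a,R)
state=B head=5 tape=bbaaa[_]   (B,_)→(D,a,L)
state=D head=4 tape=bbaa[a]a   (D,a)→(C,_,L)
state=C head=3 tape=bba[a]_a   (C,a)→(E,a,R)
state=E head=4 tape=bbaa[_]a   (E,_)→(D,b,L)
state=D head=3 tape=bba[a]ba   (D,a)→(C,_,L)
state=C head=2 tape=bb[a]_ba   (C,a)→(E,a,R)
state=E head=3 tape=bba[_]ba   (E,_)→(D,b,L)
state=D head=2 tape=bb[a]bba   (D,a)→(C,_,L)
state=C head=1 tape=b[b]_bba   (C,b)→(B,b,L)
state=B head=0 tape=[b]b_bba   (B,b)→(D,_,R)
state=D head=1 tape=_[b]_bba   (D,b)→(D,a,R)
state=D head=2 tape=_a[_]bba   (D,_)→(A,a,L)
state=A head=1 tape=_[a]abba   (A,a)→(A,a,R)
state=A head=2 tape=_a[a]bba   (A,a)→(A,a,R)
state=A head=3 tape=_aa[b]ba
The non-blank tape span at halt is aabba.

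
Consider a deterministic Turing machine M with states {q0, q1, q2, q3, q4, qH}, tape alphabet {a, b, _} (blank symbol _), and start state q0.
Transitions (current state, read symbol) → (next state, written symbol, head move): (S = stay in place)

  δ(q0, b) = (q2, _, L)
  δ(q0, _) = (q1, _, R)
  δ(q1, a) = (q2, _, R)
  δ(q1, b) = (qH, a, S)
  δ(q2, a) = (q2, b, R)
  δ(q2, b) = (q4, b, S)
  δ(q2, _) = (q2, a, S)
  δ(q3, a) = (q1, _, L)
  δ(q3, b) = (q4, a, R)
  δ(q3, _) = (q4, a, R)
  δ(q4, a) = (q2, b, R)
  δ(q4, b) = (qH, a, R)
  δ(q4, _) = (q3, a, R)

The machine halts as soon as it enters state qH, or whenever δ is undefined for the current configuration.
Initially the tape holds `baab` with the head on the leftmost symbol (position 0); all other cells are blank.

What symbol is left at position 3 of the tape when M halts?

a

q0 | _[b]aab_   read b → write _, move L, go to q2
q2 | [_]_aab_   read _ → write a, move S, go to q2
q2 | [a]_aab_   read a → write b, move R, go to q2
q2 | b[_]aab_   read _ → write a, move S, go to q2
q2 | b[a]aab_   read a → write b, move R, go to q2
q2 | bb[a]ab_   read a → write b, move R, go to q2
q2 | bbb[a]b_   read a → write b, move R, go to q2
q2 | bbbb[b]_   read b → write b, move S, go to q4
q4 | bbbb[b]_   read b → write a, move R, go to qH
qH | bbbba[_]
Cell 3 holds a when M halts.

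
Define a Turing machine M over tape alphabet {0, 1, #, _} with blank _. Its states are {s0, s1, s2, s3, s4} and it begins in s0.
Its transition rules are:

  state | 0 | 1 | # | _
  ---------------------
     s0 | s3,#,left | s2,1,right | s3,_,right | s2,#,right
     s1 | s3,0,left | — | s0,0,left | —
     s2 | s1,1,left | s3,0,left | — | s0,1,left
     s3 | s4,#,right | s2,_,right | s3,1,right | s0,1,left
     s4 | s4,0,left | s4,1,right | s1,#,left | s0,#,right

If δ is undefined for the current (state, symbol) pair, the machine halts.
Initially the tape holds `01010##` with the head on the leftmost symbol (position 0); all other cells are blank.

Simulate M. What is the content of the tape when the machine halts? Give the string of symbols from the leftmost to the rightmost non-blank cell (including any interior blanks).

11#1010##

s0 | __[0]1010##   read 0 → write #, move left, go to s3
s3 | _[_]#1010##   read _ → write 1, move left, go to s0
s0 | [_]1#1010##   read _ → write #, move right, go to s2
s2 | #[1]#1010##   read 1 → write 0, move left, go to s3
s3 | [#]0#1010##   read # → write 1, move right, go to s3
s3 | 1[0]#1010##   read 0 → write #, move right, go to s4
s4 | 1#[#]1010##   read # → write #, move left, go to s1
s1 | 1[#]#1010##   read # → write 0, move left, go to s0
s0 | [1]0#1010##   read 1 → write 1, move right, go to s2
s2 | 1[0]#1010##   read 0 → write 1, move left, go to s1
s1 | [1]1#1010##
The non-blank tape span at halt is 11#1010##.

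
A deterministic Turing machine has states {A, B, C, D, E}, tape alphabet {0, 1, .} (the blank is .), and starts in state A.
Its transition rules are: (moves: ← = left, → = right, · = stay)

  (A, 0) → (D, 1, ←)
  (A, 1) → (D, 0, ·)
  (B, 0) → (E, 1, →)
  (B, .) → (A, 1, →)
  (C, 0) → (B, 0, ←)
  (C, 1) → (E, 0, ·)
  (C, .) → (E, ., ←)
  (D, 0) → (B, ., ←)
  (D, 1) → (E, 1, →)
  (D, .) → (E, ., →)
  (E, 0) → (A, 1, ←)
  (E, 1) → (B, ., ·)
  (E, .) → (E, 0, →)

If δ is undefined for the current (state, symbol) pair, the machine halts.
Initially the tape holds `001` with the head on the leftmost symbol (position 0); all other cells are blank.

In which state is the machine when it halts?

state=A head=0 tape=.[0]01   (A,0)→(D,1,←)
state=D head=-1 tape=[.]101   (D,.)→(E,.,→)
state=E head=0 tape=.[1]01   (E,1)→(B,.,·)
state=B head=0 tape=.[.]01   (B,.)→(A,1,→)
state=A head=1 tape=.1[0]1   (A,0)→(D,1,←)
state=D head=0 tape=.[1]11   (D,1)→(E,1,→)
state=E head=1 tape=.1[1]1   (E,1)→(B,.,·)
state=B head=1 tape=.1[.]1   (B,.)→(A,1,→)
state=A head=2 tape=.11[1]   (A,1)→(D,0,·)
state=D head=2 tape=.11[0]   (D,0)→(B,.,←)
state=B head=1 tape=.1[1].
No transition is defined for (B, 1); M halts in state B.

B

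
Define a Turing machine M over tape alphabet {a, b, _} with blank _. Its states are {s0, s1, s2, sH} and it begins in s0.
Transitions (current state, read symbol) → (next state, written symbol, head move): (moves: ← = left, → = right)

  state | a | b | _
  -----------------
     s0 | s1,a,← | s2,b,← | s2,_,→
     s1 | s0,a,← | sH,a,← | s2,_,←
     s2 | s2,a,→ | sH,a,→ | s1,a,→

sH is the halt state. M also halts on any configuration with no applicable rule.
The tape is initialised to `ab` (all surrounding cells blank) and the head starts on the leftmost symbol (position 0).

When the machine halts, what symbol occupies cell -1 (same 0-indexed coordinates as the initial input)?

s0 | ___[a]b_   read a → write a, move ←, go to s1
s1 | __[_]ab_   read _ → write _, move ←, go to s2
s2 | _[_]_ab_   read _ → write a, move →, go to s1
s1 | _a[_]ab_   read _ → write _, move ←, go to s2
s2 | _[a]_ab_   read a → write a, move →, go to s2
s2 | _a[_]ab_   read _ → write a, move →, go to s1
s1 | _aa[a]b_   read a → write a, move ←, go to s0
s0 | _a[a]ab_   read a → write a, move ←, go to s1
s1 | _[a]aab_   read a → write a, move ←, go to s0
s0 | [_]aaab_   read _ → write _, move →, go to s2
s2 | _[a]aab_   read a → write a, move →, go to s2
s2 | _a[a]ab_   read a → write a, move →, go to s2
s2 | _aa[a]b_   read a → write a, move →, go to s2
s2 | _aaa[b]_   read b → write a, move →, go to sH
sH | _aaaa[_]
Cell -1 holds a when M halts.

a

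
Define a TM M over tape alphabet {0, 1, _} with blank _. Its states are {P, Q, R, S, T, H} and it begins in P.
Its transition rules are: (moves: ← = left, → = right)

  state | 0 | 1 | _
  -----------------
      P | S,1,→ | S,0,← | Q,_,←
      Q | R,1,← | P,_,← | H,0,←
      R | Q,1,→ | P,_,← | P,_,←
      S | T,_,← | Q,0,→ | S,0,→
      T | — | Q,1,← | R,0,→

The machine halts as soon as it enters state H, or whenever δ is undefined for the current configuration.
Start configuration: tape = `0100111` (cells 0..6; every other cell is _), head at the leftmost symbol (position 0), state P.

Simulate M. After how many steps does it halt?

13

P | _[0]100111   read 0 → write 1, move →, go to S
S | _1[1]00111   read 1 → write 0, move →, go to Q
Q | _10[0]0111   read 0 → write 1, move ←, go to R
R | _1[0]10111   read 0 → write 1, move →, go to Q
Q | _11[1]0111   read 1 → write _, move ←, go to P
P | _1[1]_0111   read 1 → write 0, move ←, go to S
S | _[1]0_0111   read 1 → write 0, move →, go to Q
Q | _0[0]_0111   read 0 → write 1, move ←, go to R
R | _[0]1_0111   read 0 → write 1, move →, go to Q
Q | _1[1]_0111   read 1 → write _, move ←, go to P
P | _[1]__0111   read 1 → write 0, move ←, go to S
S | [_]0__0111   read _ → write 0, move →, go to S
S | 0[0]__0111   read 0 → write _, move ←, go to T
T | [0]___0111
M halts after 13 transitions.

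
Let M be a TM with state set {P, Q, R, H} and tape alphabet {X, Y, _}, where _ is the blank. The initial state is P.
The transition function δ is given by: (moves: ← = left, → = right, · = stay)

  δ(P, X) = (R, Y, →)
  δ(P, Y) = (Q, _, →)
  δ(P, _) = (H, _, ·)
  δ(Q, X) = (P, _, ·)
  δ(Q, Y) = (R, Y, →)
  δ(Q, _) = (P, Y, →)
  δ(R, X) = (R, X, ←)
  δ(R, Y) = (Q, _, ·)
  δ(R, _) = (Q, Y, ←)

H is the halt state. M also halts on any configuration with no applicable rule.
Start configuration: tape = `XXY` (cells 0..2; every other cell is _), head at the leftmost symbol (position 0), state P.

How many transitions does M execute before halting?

8

P | [X]XY_   read X → write Y, move →, go to R
R | Y[X]Y_   read X → write X, move ←, go to R
R | [Y]XY_   read Y → write _, move ·, go to Q
Q | [_]XY_   read _ → write Y, move →, go to P
P | Y[X]Y_   read X → write Y, move →, go to R
R | YY[Y]_   read Y → write _, move ·, go to Q
Q | YY[_]_   read _ → write Y, move →, go to P
P | YYY[_]   read _ → write _, move ·, go to H
H | YYY[_]
M halts after 8 transitions.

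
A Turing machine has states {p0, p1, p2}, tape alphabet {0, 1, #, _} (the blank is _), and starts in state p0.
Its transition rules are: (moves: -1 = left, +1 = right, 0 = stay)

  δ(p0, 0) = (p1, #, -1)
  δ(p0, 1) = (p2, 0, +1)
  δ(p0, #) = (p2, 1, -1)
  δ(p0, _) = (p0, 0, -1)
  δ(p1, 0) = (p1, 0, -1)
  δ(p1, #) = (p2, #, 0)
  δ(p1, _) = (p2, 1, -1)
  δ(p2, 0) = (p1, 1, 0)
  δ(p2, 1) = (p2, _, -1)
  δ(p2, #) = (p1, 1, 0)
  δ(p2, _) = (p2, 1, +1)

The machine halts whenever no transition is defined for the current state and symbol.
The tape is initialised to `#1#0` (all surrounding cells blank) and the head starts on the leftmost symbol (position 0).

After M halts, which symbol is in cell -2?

1

state=p0 head=0 tape=___[#]1#0   (p0,#)→(p2,1,-1)
state=p2 head=-1 tape=__[_]11#0   (p2,_)→(p2,1,+1)
state=p2 head=0 tape=__1[1]1#0   (p2,1)→(p2,_,-1)
state=p2 head=-1 tape=__[1]_1#0   (p2,1)→(p2,_,-1)
state=p2 head=-2 tape=_[_]__1#0   (p2,_)→(p2,1,+1)
state=p2 head=-1 tape=_1[_]_1#0   (p2,_)→(p2,1,+1)
state=p2 head=0 tape=_11[_]1#0   (p2,_)→(p2,1,+1)
state=p2 head=1 tape=_111[1]#0   (p2,1)→(p2,_,-1)
state=p2 head=0 tape=_11[1]_#0   (p2,1)→(p2,_,-1)
state=p2 head=-1 tape=_1[1]__#0   (p2,1)→(p2,_,-1)
state=p2 head=-2 tape=_[1]___#0   (p2,1)→(p2,_,-1)
state=p2 head=-3 tape=[_]____#0   (p2,_)→(p2,1,+1)
state=p2 head=-2 tape=1[_]___#0   (p2,_)→(p2,1,+1)
state=p2 head=-1 tape=11[_]__#0   (p2,_)→(p2,1,+1)
state=p2 head=0 tape=111[_]_#0   (p2,_)→(p2,1,+1)
state=p2 head=1 tape=1111[_]#0   (p2,_)→(p2,1,+1)
state=p2 head=2 tape=11111[#]0   (p2,#)→(p1,1,0)
state=p1 head=2 tape=11111[1]0
Cell -2 holds 1 when M halts.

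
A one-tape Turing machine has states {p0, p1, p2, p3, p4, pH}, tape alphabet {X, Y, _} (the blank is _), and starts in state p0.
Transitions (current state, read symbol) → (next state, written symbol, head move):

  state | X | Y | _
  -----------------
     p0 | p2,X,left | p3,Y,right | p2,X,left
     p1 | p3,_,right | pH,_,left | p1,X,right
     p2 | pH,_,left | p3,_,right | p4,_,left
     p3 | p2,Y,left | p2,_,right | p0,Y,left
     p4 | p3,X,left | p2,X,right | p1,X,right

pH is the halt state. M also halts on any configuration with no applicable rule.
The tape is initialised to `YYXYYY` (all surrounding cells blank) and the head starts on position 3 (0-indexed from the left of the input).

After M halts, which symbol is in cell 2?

_

p0 | YYX[Y]YY_   read Y → write Y, move right, go to p3
p3 | YYXY[Y]Y_   read Y → write _, move right, go to p2
p2 | YYXY_[Y]_   read Y → write _, move right, go to p3
p3 | YYXY__[_]   read _ → write Y, move left, go to p0
p0 | YYXY_[_]Y   read _ → write X, move left, go to p2
p2 | YYXY[_]XY   read _ → write _, move left, go to p4
p4 | YYX[Y]_XY   read Y → write X, move right, go to p2
p2 | YYXX[_]XY   read _ → write _, move left, go to p4
p4 | YYX[X]_XY   read X → write X, move left, go to p3
p3 | YY[X]X_XY   read X → write Y, move left, go to p2
p2 | Y[Y]YX_XY   read Y → write _, move right, go to p3
p3 | Y_[Y]X_XY   read Y → write _, move right, go to p2
p2 | Y__[X]_XY   read X → write _, move left, go to pH
pH | Y_[_]__XY
Cell 2 holds _ when M halts.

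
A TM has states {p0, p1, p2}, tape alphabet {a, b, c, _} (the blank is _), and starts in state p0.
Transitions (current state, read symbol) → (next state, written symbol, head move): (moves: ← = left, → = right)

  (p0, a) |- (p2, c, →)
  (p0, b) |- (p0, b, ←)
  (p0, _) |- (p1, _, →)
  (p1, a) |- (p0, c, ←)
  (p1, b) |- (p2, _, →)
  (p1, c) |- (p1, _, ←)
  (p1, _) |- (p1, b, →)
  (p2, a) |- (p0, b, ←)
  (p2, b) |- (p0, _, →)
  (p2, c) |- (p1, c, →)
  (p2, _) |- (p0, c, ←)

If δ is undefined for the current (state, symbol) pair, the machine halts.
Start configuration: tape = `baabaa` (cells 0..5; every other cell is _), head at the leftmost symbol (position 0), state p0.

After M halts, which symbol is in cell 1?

_

p0 | _[b]aabaa   read b → write b, move ←, go to p0
p0 | [_]baabaa   read _ → write _, move →, go to p1
p1 | _[b]aabaa   read b → write _, move →, go to p2
p2 | __[a]abaa   read a → write b, move ←, go to p0
p0 | _[_]babaa   read _ → write _, move →, go to p1
p1 | __[b]abaa   read b → write _, move →, go to p2
p2 | ___[a]baa   read a → write b, move ←, go to p0
p0 | __[_]bbaa   read _ → write _, move →, go to p1
p1 | ___[b]baa   read b → write _, move →, go to p2
p2 | ____[b]aa   read b → write _, move →, go to p0
p0 | _____[a]a   read a → write c, move →, go to p2
p2 | _____c[a]   read a → write b, move ←, go to p0
p0 | _____[c]b
Cell 1 holds _ when M halts.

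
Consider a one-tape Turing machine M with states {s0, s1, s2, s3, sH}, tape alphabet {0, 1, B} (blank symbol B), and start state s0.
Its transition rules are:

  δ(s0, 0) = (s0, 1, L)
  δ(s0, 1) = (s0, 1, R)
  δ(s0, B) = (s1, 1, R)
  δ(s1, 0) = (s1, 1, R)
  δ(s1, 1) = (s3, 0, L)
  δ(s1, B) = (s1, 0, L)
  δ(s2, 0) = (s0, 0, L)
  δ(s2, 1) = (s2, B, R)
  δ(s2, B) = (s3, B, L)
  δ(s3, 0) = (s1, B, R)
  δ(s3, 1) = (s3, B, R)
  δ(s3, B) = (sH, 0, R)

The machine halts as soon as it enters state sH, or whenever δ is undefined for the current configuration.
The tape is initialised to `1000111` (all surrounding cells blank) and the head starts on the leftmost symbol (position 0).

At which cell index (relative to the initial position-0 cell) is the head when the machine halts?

8

state=s0 head=0 tape=[1]000111BBB   (s0,1)→(s0,1,R)
state=s0 head=1 tape=1[0]00111BBB   (s0,0)→(s0,1,L)
state=s0 head=0 tape=[1]100111BBB   (s0,1)→(s0,1,R)
state=s0 head=1 tape=1[1]00111BBB   (s0,1)→(s0,1,R)
state=s0 head=2 tape=11[0]0111BBB   (s0,0)→(s0,1,L)
state=s0 head=1 tape=1[1]10111BBB   (s0,1)→(s0,1,R)
state=s0 head=2 tape=11[1]0111BBB   (s0,1)→(s0,1,R)
state=s0 head=3 tape=111[0]111BBB   (s0,0)→(s0,1,L)
state=s0 head=2 tape=11[1]1111BBB   (s0,1)→(s0,1,R)
state=s0 head=3 tape=111[1]111BBB   (s0,1)→(s0,1,R)
state=s0 head=4 tape=1111[1]11BBB   (s0,1)→(s0,1,R)
state=s0 head=5 tape=11111[1]1BBB   (s0,1)→(s0,1,R)
state=s0 head=6 tape=111111[1]BBB   (s0,1)→(s0,1,R)
state=s0 head=7 tape=1111111[B]BB   (s0,B)→(s1,1,R)
state=s1 head=8 tape=11111111[B]B   (s1,B)→(s1,0,L)
state=s1 head=7 tape=1111111[1]0B   (s1,1)→(s3,0,L)
state=s3 head=6 tape=111111[1]00B   (s3,1)→(s3,B,R)
state=s3 head=7 tape=111111B[0]0B   (s3,0)→(s1,B,R)
state=s1 head=8 tape=111111BB[0]B   (s1,0)→(s1,1,R)
state=s1 head=9 tape=111111BB1[B]   (s1,B)→(s1,0,L)
state=s1 head=8 tape=111111BB[1]0   (s1,1)→(s3,0,L)
state=s3 head=7 tape=111111B[B]00   (s3,B)→(sH,0,R)
state=sH head=8 tape=111111B0[0]0
At halt the head is at cell 8.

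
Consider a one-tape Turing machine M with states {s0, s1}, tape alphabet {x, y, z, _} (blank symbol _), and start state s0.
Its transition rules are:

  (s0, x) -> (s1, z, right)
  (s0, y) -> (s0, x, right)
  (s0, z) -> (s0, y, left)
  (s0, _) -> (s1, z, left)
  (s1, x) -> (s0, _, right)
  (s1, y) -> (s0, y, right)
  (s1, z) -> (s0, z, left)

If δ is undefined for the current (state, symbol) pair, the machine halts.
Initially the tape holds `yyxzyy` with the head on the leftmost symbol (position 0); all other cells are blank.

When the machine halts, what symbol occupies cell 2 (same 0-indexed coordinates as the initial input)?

z

s0 | __[y]yxzyy_   read y → write x, move right, go to s0
s0 | __x[y]xzyy_   read y → write x, move right, go to s0
s0 | __xx[x]zyy_   read x → write z, move right, go to s1
s1 | __xxz[z]yy_   read z → write z, move left, go to s0
s0 | __xx[z]zyy_   read z → write y, move left, go to s0
s0 | __x[x]yzyy_   read x → write z, move right, go to s1
s1 | __xz[y]zyy_   read y → write y, move right, go to s0
s0 | __xzy[z]yy_   read z → write y, move left, go to s0
s0 | __xz[y]yyy_   read y → write x, move right, go to s0
s0 | __xzx[y]yy_   read y → write x, move right, go to s0
s0 | __xzxx[y]y_   read y → write x, move right, go to s0
s0 | __xzxxx[y]_   read y → write x, move right, go to s0
s0 | __xzxxxx[_]   read _ → write z, move left, go to s1
s1 | __xzxxx[x]z   read x → write _, move right, go to s0
s0 | __xzxxx_[z]   read z → write y, move left, go to s0
s0 | __xzxxx[_]y   read _ → write z, move left, go to s1
s1 | __xzxx[x]zy   read x → write _, move right, go to s0
s0 | __xzxx_[z]y   read z → write y, move left, go to s0
s0 | __xzxx[_]yy   read _ → write z, move left, go to s1
s1 | __xzx[x]zyy   read x → write _, move right, go to s0
s0 | __xzx_[z]yy   read z → write y, move left, go to s0
s0 | __xzx[_]yyy   read _ → write z, move left, go to s1
s1 | __xz[x]zyyy   read x → write _, move right, go to s0
s0 | __xz_[z]yyy   read z → write y, move left, go to s0
s0 | __xz[_]yyyy   read _ → write z, move left, go to s1
s1 | __x[z]zyyyy   read z → write z, move left, go to s0
s0 | __[x]zzyyyy   read x → write z, move right, go to s1
s1 | __z[z]zyyyy   read z → write z, move left, go to s0
s0 | __[z]zzyyyy   read z → write y, move left, go to s0
s0 | _[_]yzzyyyy   read _ → write z, move left, go to s1
s1 | [_]zyzzyyyy
Cell 2 holds z when M halts.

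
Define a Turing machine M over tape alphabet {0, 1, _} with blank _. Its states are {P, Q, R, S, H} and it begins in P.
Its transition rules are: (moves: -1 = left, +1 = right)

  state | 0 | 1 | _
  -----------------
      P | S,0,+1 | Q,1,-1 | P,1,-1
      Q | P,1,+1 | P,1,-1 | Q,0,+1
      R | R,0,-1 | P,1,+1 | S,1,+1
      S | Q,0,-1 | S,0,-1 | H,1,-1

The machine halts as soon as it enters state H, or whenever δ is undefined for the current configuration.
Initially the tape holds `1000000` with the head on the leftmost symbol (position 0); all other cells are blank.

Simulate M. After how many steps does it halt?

P | __[1]000000_   read 1 → write 1, move -1, go to Q
Q | _[_]1000000_   read _ → write 0, move +1, go to Q
Q | _0[1]000000_   read 1 → write 1, move -1, go to P
P | _[0]1000000_   read 0 → write 0, move +1, go to S
S | _0[1]000000_   read 1 → write 0, move -1, go to S
S | _[0]0000000_   read 0 → write 0, move -1, go to Q
Q | [_]00000000_   read _ → write 0, move +1, go to Q
Q | 0[0]0000000_   read 0 → write 1, move +1, go to P
P | 01[0]000000_   read 0 → write 0, move +1, go to S
S | 010[0]00000_   read 0 → write 0, move -1, go to Q
Q | 01[0]000000_   read 0 → write 1, move +1, go to P
P | 011[0]00000_   read 0 → write 0, move +1, go to S
S | 0110[0]0000_   read 0 → write 0, move -1, go to Q
Q | 011[0]00000_   read 0 → write 1, move +1, go to P
P | 0111[0]0000_   read 0 → write 0, move +1, go to S
S | 01110[0]000_   read 0 → write 0, move -1, go to Q
Q | 0111[0]0000_   read 0 → write 1, move +1, go to P
P | 01111[0]000_   read 0 → write 0, move +1, go to S
S | 011110[0]00_   read 0 → write 0, move -1, go to Q
Q | 01111[0]000_   read 0 → write 1, move +1, go to P
P | 011111[0]00_   read 0 → write 0, move +1, go to S
S | 0111110[0]0_   read 0 → write 0, move -1, go to Q
Q | 011111[0]00_   read 0 → write 1, move +1, go to P
P | 0111111[0]0_   read 0 → write 0, move +1, go to S
S | 01111110[0]_   read 0 → write 0, move -1, go to Q
Q | 0111111[0]0_   read 0 → write 1, move +1, go to P
P | 01111111[0]_   read 0 → write 0, move +1, go to S
S | 011111110[_]   read _ → write 1, move -1, go to H
H | 01111111[0]1
M halts after 28 transitions.

28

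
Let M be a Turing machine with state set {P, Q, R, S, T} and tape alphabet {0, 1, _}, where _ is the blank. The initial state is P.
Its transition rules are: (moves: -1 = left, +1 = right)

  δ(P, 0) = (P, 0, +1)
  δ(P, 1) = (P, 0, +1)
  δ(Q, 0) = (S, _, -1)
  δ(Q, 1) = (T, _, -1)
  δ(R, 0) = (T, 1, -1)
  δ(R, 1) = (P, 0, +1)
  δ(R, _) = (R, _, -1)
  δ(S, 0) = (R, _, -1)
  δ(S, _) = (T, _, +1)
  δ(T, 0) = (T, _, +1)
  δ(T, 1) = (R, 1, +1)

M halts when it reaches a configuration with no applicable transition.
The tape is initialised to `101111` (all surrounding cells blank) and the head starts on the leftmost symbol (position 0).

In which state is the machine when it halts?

P

P | [1]01111_   read 1 → write 0, move +1, go to P
P | 0[0]1111_   read 0 → write 0, move +1, go to P
P | 00[1]111_   read 1 → write 0, move +1, go to P
P | 000[1]11_   read 1 → write 0, move +1, go to P
P | 0000[1]1_   read 1 → write 0, move +1, go to P
P | 00000[1]_   read 1 → write 0, move +1, go to P
P | 000000[_]
No transition is defined for (P, _); M halts in state P.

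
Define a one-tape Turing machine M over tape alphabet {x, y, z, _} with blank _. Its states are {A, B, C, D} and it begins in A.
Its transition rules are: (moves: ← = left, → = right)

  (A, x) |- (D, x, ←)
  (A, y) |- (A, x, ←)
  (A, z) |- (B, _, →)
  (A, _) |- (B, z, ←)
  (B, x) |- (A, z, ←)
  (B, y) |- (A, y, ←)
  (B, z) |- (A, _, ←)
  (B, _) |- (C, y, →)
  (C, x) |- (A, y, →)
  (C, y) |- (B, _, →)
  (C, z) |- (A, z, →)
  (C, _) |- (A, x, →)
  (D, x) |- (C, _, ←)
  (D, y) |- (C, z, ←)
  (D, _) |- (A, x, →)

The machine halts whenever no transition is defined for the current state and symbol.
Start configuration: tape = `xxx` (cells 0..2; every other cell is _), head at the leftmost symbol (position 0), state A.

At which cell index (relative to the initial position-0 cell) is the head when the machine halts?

state=A head=0 tape=______[x]xx   (A,x)→(D,x,←)
state=D head=-1 tape=_____[_]xxx   (D,_)→(A,x,→)
state=A head=0 tape=_____x[x]xx   (A,x)→(D,x,←)
state=D head=-1 tape=_____[x]xxx   (D,x)→(C,_,←)
state=C head=-2 tape=____[_]_xxx   (C,_)→(A,x,→)
state=A head=-1 tape=____x[_]xxx   (A,_)→(B,z,←)
state=B head=-2 tape=____[x]zxxx   (B,x)→(A,z,←)
state=A head=-3 tape=___[_]zzxxx   (A,_)→(B,z,←)
state=B head=-4 tape=__[_]zzzxxx   (B,_)→(C,y,→)
state=C head=-3 tape=__y[z]zzxxx   (C,z)→(A,z,→)
state=A head=-2 tape=__yz[z]zxxx   (A,z)→(B,_,→)
state=B head=-1 tape=__yz_[z]xxx   (B,z)→(A,_,←)
state=A head=-2 tape=__yz[_]_xxx   (A,_)→(B,z,←)
state=B head=-3 tape=__y[z]z_xxx   (B,z)→(A,_,←)
state=A head=-4 tape=__[y]_z_xxx   (A,y)→(A,x,←)
state=A head=-5 tape=_[_]x_z_xxx   (A,_)→(B,z,←)
state=B head=-6 tape=[_]zx_z_xxx   (B,_)→(C,y,→)
state=C head=-5 tape=y[z]x_z_xxx   (C,z)→(A,z,→)
state=A head=-4 tape=yz[x]_z_xxx   (A,x)→(D,x,←)
state=D head=-5 tape=y[z]x_z_xxx
At halt the head is at cell -5.

-5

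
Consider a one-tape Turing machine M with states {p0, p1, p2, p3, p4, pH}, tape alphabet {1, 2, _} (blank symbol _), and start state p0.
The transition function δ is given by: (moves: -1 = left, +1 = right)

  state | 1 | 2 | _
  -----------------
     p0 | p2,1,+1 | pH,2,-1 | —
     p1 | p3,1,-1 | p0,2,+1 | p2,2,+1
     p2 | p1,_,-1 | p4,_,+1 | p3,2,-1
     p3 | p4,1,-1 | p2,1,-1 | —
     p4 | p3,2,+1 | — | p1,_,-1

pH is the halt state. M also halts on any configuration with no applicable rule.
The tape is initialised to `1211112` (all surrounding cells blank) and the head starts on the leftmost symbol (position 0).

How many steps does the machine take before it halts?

p0 | [1]211112   read 1 → write 1, move +1, go to p2
p2 | 1[2]11112   read 2 → write _, move +1, go to p4
p4 | 1_[1]1112   read 1 → write 2, move +1, go to p3
p3 | 1_2[1]112   read 1 → write 1, move -1, go to p4
p4 | 1_[2]1112
M halts after 4 transitions.

4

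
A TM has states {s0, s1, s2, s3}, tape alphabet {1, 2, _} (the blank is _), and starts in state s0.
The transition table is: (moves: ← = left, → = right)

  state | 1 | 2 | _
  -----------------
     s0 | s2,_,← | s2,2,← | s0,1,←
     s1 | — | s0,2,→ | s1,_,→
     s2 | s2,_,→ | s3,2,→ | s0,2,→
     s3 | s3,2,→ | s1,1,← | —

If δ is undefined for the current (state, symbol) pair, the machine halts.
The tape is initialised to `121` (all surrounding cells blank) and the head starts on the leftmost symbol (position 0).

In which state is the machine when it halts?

s0 | __[1]21   read 1 → write _, move ←, go to s2
s2 | _[_]_21   read _ → write 2, move →, go to s0
s0 | _2[_]21   read _ → write 1, move ←, go to s0
s0 | _[2]121   read 2 → write 2, move ←, go to s2
s2 | [_]2121   read _ → write 2, move →, go to s0
s0 | 2[2]121   read 2 → write 2, move ←, go to s2
s2 | [2]2121   read 2 → write 2, move →, go to s3
s3 | 2[2]121   read 2 → write 1, move ←, go to s1
s1 | [2]1121   read 2 → write 2, move →, go to s0
s0 | 2[1]121   read 1 → write _, move ←, go to s2
s2 | [2]_121   read 2 → write 2, move →, go to s3
s3 | 2[_]121
No transition is defined for (s3, _); M halts in state s3.

s3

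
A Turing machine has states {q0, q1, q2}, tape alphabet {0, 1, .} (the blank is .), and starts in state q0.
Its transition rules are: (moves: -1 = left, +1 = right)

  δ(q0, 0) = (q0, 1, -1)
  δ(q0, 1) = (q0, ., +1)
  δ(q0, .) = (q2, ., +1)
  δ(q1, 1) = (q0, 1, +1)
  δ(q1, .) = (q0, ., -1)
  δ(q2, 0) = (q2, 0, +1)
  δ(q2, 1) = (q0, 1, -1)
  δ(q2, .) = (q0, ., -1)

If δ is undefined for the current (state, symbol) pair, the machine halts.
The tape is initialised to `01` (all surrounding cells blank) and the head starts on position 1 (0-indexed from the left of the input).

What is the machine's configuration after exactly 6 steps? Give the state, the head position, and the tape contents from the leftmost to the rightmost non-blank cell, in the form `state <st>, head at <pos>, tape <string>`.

state q2, head at 3, tape 0

q0 | 0[1]..   read 1 → write ., move +1, go to q0
q0 | 0.[.].   read . → write ., move +1, go to q2
q2 | 0..[.]   read . → write ., move -1, go to q0
q0 | 0.[.].   read . → write ., move +1, go to q2
q2 | 0..[.]   read . → write ., move -1, go to q0
q0 | 0.[.].   read . → write ., move +1, go to q2
q2 | 0..[.]
After 6 steps: state q2, head at 3, tape 0.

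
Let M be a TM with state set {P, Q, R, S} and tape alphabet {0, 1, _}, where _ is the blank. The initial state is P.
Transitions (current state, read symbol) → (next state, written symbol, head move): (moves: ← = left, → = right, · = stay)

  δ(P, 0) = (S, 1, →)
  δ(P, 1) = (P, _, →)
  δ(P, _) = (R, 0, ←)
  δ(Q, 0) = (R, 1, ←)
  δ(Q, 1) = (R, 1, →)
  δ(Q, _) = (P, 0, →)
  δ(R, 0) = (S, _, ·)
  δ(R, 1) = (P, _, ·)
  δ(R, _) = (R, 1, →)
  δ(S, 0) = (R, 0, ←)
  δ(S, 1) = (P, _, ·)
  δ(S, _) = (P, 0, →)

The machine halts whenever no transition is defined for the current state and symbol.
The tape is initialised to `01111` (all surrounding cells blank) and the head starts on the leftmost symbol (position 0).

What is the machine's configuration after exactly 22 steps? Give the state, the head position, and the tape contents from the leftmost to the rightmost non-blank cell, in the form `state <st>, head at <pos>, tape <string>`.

state=P head=0 tape=_[0]1111   (P,0)→(S,1,→)
state=S head=1 tape=_1[1]111   (S,1)→(P,_,·)
state=P head=1 tape=_1[_]111   (P,_)→(R,0,←)
state=R head=0 tape=_[1]0111   (R,1)→(P,_,·)
state=P head=0 tape=_[_]0111   (P,_)→(R,0,←)
state=R head=-1 tape=[_]00111   (R,_)→(R,1,→)
state=R head=0 tape=1[0]0111   (R,0)→(S,_,·)
state=S head=0 tape=1[_]0111   (S,_)→(P,0,→)
state=P head=1 tape=10[0]111   (P,0)→(S,1,→)
state=S head=2 tape=101[1]11   (S,1)→(P,_,·)
state=P head=2 tape=101[_]11   (P,_)→(R,0,←)
state=R head=1 tape=10[1]011   (R,1)→(P,_,·)
state=P head=1 tape=10[_]011   (P,_)→(R,0,←)
state=R head=0 tape=1[0]0011   (R,0)→(S,_,·)
state=S head=0 tape=1[_]0011   (S,_)→(P,0,→)
state=P head=1 tape=10[0]011   (P,0)→(S,1,→)
state=S head=2 tape=101[0]11   (S,0)→(R,0,←)
state=R head=1 tape=10[1]011   (R,1)→(P,_,·)
state=P head=1 tape=10[_]011   (P,_)→(R,0,←)
state=R head=0 tape=1[0]0011   (R,0)→(S,_,·)
state=S head=0 tape=1[_]0011   (S,_)→(P,0,→)
state=P head=1 tape=10[0]011   (P,0)→(S,1,→)
state=S head=2 tape=101[0]11
After 22 steps: state S, head at 2, tape 101011.

state S, head at 2, tape 101011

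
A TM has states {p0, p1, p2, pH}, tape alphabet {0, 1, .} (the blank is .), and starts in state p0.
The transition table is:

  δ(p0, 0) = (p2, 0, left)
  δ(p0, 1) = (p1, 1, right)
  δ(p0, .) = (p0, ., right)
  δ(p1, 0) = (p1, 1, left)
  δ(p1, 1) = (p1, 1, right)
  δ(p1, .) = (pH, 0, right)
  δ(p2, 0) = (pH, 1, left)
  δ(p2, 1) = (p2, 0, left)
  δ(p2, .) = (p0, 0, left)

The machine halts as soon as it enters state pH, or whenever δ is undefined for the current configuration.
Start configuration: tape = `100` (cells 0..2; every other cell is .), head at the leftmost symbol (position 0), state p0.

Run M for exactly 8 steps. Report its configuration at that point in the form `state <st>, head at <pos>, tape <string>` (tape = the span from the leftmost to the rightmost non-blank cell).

p0 | [1]00..   read 1 → write 1, move right, go to p1
p1 | 1[0]0..   read 0 → write 1, move left, go to p1
p1 | [1]10..   read 1 → write 1, move right, go to p1
p1 | 1[1]0..   read 1 → write 1, move right, go to p1
p1 | 11[0]..   read 0 → write 1, move left, go to p1
p1 | 1[1]1..   read 1 → write 1, move right, go to p1
p1 | 11[1]..   read 1 → write 1, move right, go to p1
p1 | 111[.].   read . → write 0, move right, go to pH
pH | 1110[.]
After 8 steps: state pH, head at 4, tape 1110.

state pH, head at 4, tape 1110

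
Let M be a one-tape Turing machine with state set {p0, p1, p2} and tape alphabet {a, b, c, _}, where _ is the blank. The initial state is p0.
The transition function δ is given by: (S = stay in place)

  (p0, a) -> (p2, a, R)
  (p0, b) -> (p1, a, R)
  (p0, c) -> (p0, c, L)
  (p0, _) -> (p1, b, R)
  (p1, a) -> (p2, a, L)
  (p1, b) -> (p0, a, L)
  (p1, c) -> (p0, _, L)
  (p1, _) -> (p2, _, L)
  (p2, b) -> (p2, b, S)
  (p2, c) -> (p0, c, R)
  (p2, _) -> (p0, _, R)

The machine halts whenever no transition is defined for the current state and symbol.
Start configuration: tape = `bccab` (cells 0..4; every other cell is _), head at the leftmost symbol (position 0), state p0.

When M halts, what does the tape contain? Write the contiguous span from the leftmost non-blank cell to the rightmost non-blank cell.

p0 | [b]ccab   read b → write a, move R, go to p1
p1 | a[c]cab   read c → write _, move L, go to p0
p0 | [a]_cab   read a → write a, move R, go to p2
p2 | a[_]cab   read _ → write _, move R, go to p0
p0 | a_[c]ab   read c → write c, move L, go to p0
p0 | a[_]cab   read _ → write b, move R, go to p1
p1 | ab[c]ab   read c → write _, move L, go to p0
p0 | a[b]_ab   read b → write a, move R, go to p1
p1 | aa[_]ab   read _ → write _, move L, go to p2
p2 | a[a]_ab
The non-blank tape span at halt is aa_ab.

aa_ab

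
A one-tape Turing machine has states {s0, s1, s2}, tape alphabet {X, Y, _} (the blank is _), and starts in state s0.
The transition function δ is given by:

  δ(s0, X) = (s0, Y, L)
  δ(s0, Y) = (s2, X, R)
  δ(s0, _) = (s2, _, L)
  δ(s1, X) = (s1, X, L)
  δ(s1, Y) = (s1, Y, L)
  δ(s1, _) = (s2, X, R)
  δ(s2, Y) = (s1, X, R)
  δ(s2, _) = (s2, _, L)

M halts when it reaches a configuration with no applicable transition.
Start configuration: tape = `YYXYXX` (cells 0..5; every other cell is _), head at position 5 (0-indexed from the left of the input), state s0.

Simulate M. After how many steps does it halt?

16

state=s0 head=5 tape=__YYXYX[X]   (s0,X)→(s0,Y,L)
state=s0 head=4 tape=__YYXY[X]Y   (s0,X)→(s0,Y,L)
state=s0 head=3 tape=__YYX[Y]YY   (s0,Y)→(s2,X,R)
state=s2 head=4 tape=__YYXX[Y]Y   (s2,Y)→(s1,X,R)
state=s1 head=5 tape=__YYXXX[Y]   (s1,Y)→(s1,Y,L)
state=s1 head=4 tape=__YYXX[X]Y   (s1,X)→(s1,X,L)
state=s1 head=3 tape=__YYX[X]XY   (s1,X)→(s1,X,L)
state=s1 head=2 tape=__YY[X]XXY   (s1,X)→(s1,X,L)
state=s1 head=1 tape=__Y[Y]XXXY   (s1,Y)→(s1,Y,L)
state=s1 head=0 tape=__[Y]YXXXY   (s1,Y)→(s1,Y,L)
state=s1 head=-1 tape=_[_]YYXXXY   (s1,_)→(s2,X,R)
state=s2 head=0 tape=_X[Y]YXXXY   (s2,Y)→(s1,X,R)
state=s1 head=1 tape=_XX[Y]XXXY   (s1,Y)→(s1,Y,L)
state=s1 head=0 tape=_X[X]YXXXY   (s1,X)→(s1,X,L)
state=s1 head=-1 tape=_[X]XYXXXY   (s1,X)→(s1,X,L)
state=s1 head=-2 tape=[_]XXYXXXY   (s1,_)→(s2,X,R)
state=s2 head=-1 tape=X[X]XYXXXY
M halts after 16 transitions.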